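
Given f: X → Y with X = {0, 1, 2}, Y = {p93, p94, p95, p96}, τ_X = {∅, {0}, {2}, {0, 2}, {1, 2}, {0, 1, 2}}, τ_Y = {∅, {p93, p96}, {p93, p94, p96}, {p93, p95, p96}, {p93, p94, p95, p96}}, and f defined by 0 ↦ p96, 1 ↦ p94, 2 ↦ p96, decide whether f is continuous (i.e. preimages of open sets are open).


f IS continuous.

Compute f^{-1}(U) for each U ∈ τ_Y:
  U = ∅: f^{-1}(U) = ∅ ∈ τ_X ✓.
  U = {p93, p96}: f^{-1}(U) = {0, 2} ∈ τ_X ✓.
  U = {p93, p94, p96}: f^{-1}(U) = {0, 1, 2} ∈ τ_X ✓.
  U = {p93, p95, p96}: f^{-1}(U) = {0, 2} ∈ τ_X ✓.
  U = {p93, p94, p95, p96}: f^{-1}(U) = {0, 1, 2} ∈ τ_X ✓.
Every preimage lies in τ_X, so f IS continuous.


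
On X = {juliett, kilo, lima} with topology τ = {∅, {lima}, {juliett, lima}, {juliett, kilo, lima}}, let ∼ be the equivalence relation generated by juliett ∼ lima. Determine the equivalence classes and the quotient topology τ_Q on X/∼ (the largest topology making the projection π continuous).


X/∼ = {[juliett=lima], [kilo]}; |τ_Q| = 3.

Equivalence classes: [juliett=lima], [kilo].
Quotient map π: X → X/∼ sends juliett ↦ [juliett=lima], kilo ↦ [kilo], lima ↦ [juliett=lima].
For each subset V ⊆ X/∼, compute π^{-1}(V) ⊆ X and check whether π^{-1}(V) ∈ τ. V is open in τ_Q iff π^{-1}(V) ∈ τ.
  V = {}: π^{-1}(V) = ∅ ∈ τ ✓.
  V = {[juliett=lima]}: π^{-1}(V) = {juliett, lima} ∈ τ ✓.
  V = {[kilo]}: π^{-1}(V) = {kilo} ∉ τ ✗.
  V = {[juliett=lima], [kilo]}: π^{-1}(V) = {juliett, kilo, lima} ∈ τ ✓.
Open sets in the quotient: τ_Q = {{}, {[juliett=lima]}, {[juliett=lima], [kilo]}} (3 elements).


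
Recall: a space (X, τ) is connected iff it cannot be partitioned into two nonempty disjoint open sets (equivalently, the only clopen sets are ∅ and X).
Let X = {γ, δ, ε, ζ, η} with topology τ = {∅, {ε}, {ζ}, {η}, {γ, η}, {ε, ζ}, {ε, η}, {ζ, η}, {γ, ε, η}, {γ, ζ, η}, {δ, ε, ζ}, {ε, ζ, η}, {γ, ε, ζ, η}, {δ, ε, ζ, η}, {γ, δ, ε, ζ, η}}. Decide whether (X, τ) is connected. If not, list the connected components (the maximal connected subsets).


(X, τ) is disconnected; components = [{γ, η}, {δ, ε, ζ}].

Find clopen sets (U ∈ τ with X ∖ U ∈ τ):
  U = ∅, X ∖ U = {γ, δ, ε, ζ, η} — both open, so U is clopen.
  U = {γ, η}, X ∖ U = {δ, ε, ζ} — both open, so U is clopen.
  U = {δ, ε, ζ}, X ∖ U = {γ, η} — both open, so U is clopen.
  U = {γ, δ, ε, ζ, η}, X ∖ U = ∅ — both open, so U is clopen.
Nontrivial clopen(s) exist: e.g. {δ, ε, ζ}. So (X, τ) is disconnected.
Compute connected components by grouping points that agree on all clopens:
  component: {γ, η}
  component: {δ, ε, ζ}


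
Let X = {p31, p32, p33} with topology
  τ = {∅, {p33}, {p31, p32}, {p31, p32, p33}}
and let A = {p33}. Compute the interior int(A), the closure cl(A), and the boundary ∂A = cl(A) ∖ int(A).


int(A) = {p33}, cl(A) = {p33}, ∂A = ∅.

Closed sets in (X, τ) are complements of opens:
  closed(X, τ) = {∅, {p33}, {p31, p32}, {p31, p32, p33}}.
int(A) = ⋃ {U ∈ τ : U ⊆ A}. Opens contained in A: ∅, {p33}.
Taking the union of these: int(A) = {p33}.
cl(A) = ⋂ {C closed : A ⊆ C}. Closed sets containing A: {p33}, {p31, p32, p33}.
Intersecting these: cl(A) = {p33}.
∂A = cl(A) ∖ int(A) = {p33} ∖ {p33} = ∅.


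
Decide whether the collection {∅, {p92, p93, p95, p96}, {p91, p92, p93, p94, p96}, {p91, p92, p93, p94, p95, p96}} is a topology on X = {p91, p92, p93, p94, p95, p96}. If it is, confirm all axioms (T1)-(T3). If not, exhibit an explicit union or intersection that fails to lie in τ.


τ is NOT a topology on X.

Axiom (T1): ∅ ∈ τ? Yes; X ∈ τ? Yes.
Axiom (T2/T3): check pairwise unions and intersections of members of τ.
Counterexample for (T3): {p92, p93, p95, p96} ∩ {p91, p92, p93, p94, p96} = {p92, p93, p96} ∉ τ. Therefore τ is NOT a topology.


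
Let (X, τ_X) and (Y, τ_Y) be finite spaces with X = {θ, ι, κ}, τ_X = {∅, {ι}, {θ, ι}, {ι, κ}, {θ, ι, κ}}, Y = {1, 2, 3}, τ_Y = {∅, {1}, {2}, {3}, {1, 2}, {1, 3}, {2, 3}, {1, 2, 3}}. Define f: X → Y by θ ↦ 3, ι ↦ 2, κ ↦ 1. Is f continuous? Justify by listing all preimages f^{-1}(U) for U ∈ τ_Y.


f is NOT continuous.

Compute f^{-1}(U) for each U ∈ τ_Y:
  U = ∅: f^{-1}(U) = ∅ ∈ τ_X ✓.
  U = {1}: f^{-1}(U) = {κ} ∉ τ_X ✗.
  U = {2}: f^{-1}(U) = {ι} ∈ τ_X ✓.
  U = {3}: f^{-1}(U) = {θ} ∉ τ_X ✗.
  U = {1, 2}: f^{-1}(U) = {ι, κ} ∈ τ_X ✓.
  U = {1, 3}: f^{-1}(U) = {θ, κ} ∉ τ_X ✗.
  U = {2, 3}: f^{-1}(U) = {θ, ι} ∈ τ_X ✓.
  U = {1, 2, 3}: f^{-1}(U) = {θ, ι, κ} ∈ τ_X ✓.
Found U = {1} with f^{-1}(U) = {κ} not in τ_X. Therefore f is NOT continuous.


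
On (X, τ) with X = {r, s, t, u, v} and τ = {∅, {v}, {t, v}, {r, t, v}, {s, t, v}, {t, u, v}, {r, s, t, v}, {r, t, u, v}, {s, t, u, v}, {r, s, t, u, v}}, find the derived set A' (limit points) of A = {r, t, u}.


A' = {r, s, u}

For each x ∈ X, list the open sets U ∈ τ with x ∈ U, then check whether U ∩ (A ∖ {x}) ≠ ∅ for every such U.
  x = r: opens ∋ x are {r, t, v}, {r, s, t, v}, {r, t, u, v}, {r, s, t, u, v}; each meets A ∖ {r}, so x IS a limit point.
  x = s: opens ∋ x are {s, t, v}, {r, s, t, v}, {s, t, u, v}, {r, s, t, u, v}; each meets A ∖ {s}, so x IS a limit point.
  x = t: open {t, v} ∋ x has {t, v} ∩ (A ∖ {t}) = ∅, so x is NOT a limit point.
  x = u: opens ∋ x are {t, u, v}, {r, t, u, v}, {s, t, u, v}, {r, s, t, u, v}; each meets A ∖ {u}, so x IS a limit point.
  x = v: open {v} ∋ x has {v} ∩ (A ∖ {v}) = ∅, so x is NOT a limit point.
Collecting: A' = {r, s, u}.


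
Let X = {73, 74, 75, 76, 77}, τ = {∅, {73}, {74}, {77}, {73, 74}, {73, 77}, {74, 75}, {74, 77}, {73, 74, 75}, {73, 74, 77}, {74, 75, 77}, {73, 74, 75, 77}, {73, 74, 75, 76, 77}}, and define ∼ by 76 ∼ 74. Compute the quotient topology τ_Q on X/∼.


X/∼ = {[73], [74=76], [75], [77]}; |τ_Q| = 5.

Equivalence classes: [73], [74=76], [75], [77].
Quotient map π: X → X/∼ sends 73 ↦ [73], 74 ↦ [74=76], 75 ↦ [75], 76 ↦ [74=76], 77 ↦ [77].
For each subset V ⊆ X/∼, compute π^{-1}(V) ⊆ X and check whether π^{-1}(V) ∈ τ. V is open in τ_Q iff π^{-1}(V) ∈ τ.
  V = {}: π^{-1}(V) = ∅ ∈ τ ✓.
  V = {[73]}: π^{-1}(V) = {73} ∈ τ ✓.
  V = {[74=76]}: π^{-1}(V) = {74, 76} ∉ τ ✗.
  V = {[73], [74=76]}: π^{-1}(V) = {73, 74, 76} ∉ τ ✗.
  V = {[75]}: π^{-1}(V) = {75} ∉ τ ✗.
  V = {[73], [75]}: π^{-1}(V) = {73, 75} ∉ τ ✗.
  V = {[74=76], [75]}: π^{-1}(V) = {74, 75, 76} ∉ τ ✗.
  V = {[73], [74=76], [75]}: π^{-1}(V) = {73, 74, 75, 76} ∉ τ ✗.
  V = {[77]}: π^{-1}(V) = {77} ∈ τ ✓.
  V = {[73], [77]}: π^{-1}(V) = {73, 77} ∈ τ ✓.
  V = {[74=76], [77]}: π^{-1}(V) = {74, 76, 77} ∉ τ ✗.
  V = {[73], [74=76], [77]}: π^{-1}(V) = {73, 74, 76, 77} ∉ τ ✗.
  V = {[75], [77]}: π^{-1}(V) = {75, 77} ∉ τ ✗.
  V = {[73], [75], [77]}: π^{-1}(V) = {73, 75, 77} ∉ τ ✗.
  V = {[74=76], [75], [77]}: π^{-1}(V) = {74, 75, 76, 77} ∉ τ ✗.
  V = {[73], [74=76], [75], [77]}: π^{-1}(V) = {73, 74, 75, 76, 77} ∈ τ ✓.
Open sets in the quotient: τ_Q = {{}, {[73]}, {[77]}, {[73], [77]}, {[73], [74=76], [75], [77]}} (5 elements).


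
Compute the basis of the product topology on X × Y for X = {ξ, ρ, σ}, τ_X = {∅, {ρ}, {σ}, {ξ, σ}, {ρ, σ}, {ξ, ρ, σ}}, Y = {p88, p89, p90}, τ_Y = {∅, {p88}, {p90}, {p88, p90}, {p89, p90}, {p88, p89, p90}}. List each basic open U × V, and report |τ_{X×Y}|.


Basis B = {∅ × ∅, {ρ} × {p88}, {ρ} × {p90}, {σ} × {p88}, {σ} × {p90}, {ξ, σ} × {p88}, {ξ, σ} × {p90}, {ρ} × {p88, p90}, {ρ, σ} × {p88}, {ρ} × {p89, p90}, {ρ, σ} × {p90}, {σ} × {p88, p90}, {σ} × {p89, p90}, {ξ, ρ, σ} × {p88}, {ξ, ρ, σ} × {p90}, {ρ} × {p88, p89, p90}, {σ} × {p88, p89, p90}, {ξ, σ} × {p88, p90}, {ξ, σ} × {p89, p90}, {ρ, σ} × {p88, p90}, {ρ, σ} × {p89, p90}, {ξ, σ} × {p88, p89, p90}, {ξ, ρ, σ} × {p88, p90}, {ξ, ρ, σ} × {p89, p90}, {ρ, σ} × {p88, p89, p90}, {ξ, ρ, σ} × {p88, p89, p90}}; |τ_{X×Y}| = 108.

Enumerate products U × V with U ∈ τ_X, V ∈ τ_Y (deduplicated):
  ∅ × ∅ = {} (∅)
  {ρ} × {p88} = {(ρ,p88)}
  {ρ} × {p90} = {(ρ,p90)}
  {σ} × {p88} = {(σ,p88)}
  {σ} × {p90} = {(σ,p90)}
  {ξ, σ} × {p88} = {(ξ,p88), (σ,p88)}
  {ξ, σ} × {p90} = {(ξ,p90), (σ,p90)}
  {ρ} × {p88, p90} = {(ρ,p88), (ρ,p90)}
  {ρ, σ} × {p88} = {(ρ,p88), (σ,p88)}
  {ρ} × {p89, p90} = {(ρ,p89), (ρ,p90)}
  {ρ, σ} × {p90} = {(ρ,p90), (σ,p90)}
  {σ} × {p88, p90} = {(σ,p88), (σ,p90)}
  {σ} × {p89, p90} = {(σ,p89), (σ,p90)}
  {ξ, ρ, σ} × {p88} = {(ξ,p88), (ρ,p88), (σ,p88)}
  {ξ, ρ, σ} × {p90} = {(ξ,p90), (ρ,p90), (σ,p90)}
  {ρ} × {p88, p89, p90} = {(ρ,p88), (ρ,p89), (ρ,p90)}
  {σ} × {p88, p89, p90} = {(σ,p88), (σ,p89), (σ,p90)}
  {ξ, σ} × {p88, p90} = {(ξ,p88), (ξ,p90), (σ,p88), (σ,p90)}
  {ξ, σ} × {p89, p90} = {(ξ,p89), (ξ,p90), (σ,p89), (σ,p90)}
  {ρ, σ} × {p88, p90} = {(ρ,p88), (ρ,p90), (σ,p88), (σ,p90)}
  {ρ, σ} × {p89, p90} = {(ρ,p89), (ρ,p90), (σ,p89), (σ,p90)}
  {ξ, σ} × {p88, p89, p90} = {(ξ,p88), (ξ,p89), (ξ,p90), (σ,p88), (σ,p89), (σ,p90)}
  {ξ, ρ, σ} × {p88, p90} = {(ξ,p88), (ξ,p90), (ρ,p88), (ρ,p90), (σ,p88), (σ,p90)}
  {ξ, ρ, σ} × {p89, p90} = {(ξ,p89), (ξ,p90), (ρ,p89), (ρ,p90), (σ,p89), (σ,p90)}
  {ρ, σ} × {p88, p89, p90} = {(ρ,p88), (ρ,p89), (ρ,p90), (σ,p88), (σ,p89), (σ,p90)}
  {ξ, ρ, σ} × {p88, p89, p90} = {(ξ,p88), (ξ,p89), (ξ,p90), (ρ,p88), (ρ,p89), (ρ,p90), (σ,p88), (σ,p89), (σ,p90)}
These 26 distinct sets form the basis B.
Close under arbitrary unions to get τ_{X×Y}; counting gives |τ_{X×Y}| = 108.


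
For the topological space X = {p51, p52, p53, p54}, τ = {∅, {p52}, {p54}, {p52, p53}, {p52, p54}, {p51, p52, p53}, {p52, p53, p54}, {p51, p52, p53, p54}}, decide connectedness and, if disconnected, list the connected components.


(X, τ) is disconnected; components = [{p54}, {p51, p52, p53}].

Find clopen sets (U ∈ τ with X ∖ U ∈ τ):
  U = ∅, X ∖ U = {p51, p52, p53, p54} — both open, so U is clopen.
  U = {p54}, X ∖ U = {p51, p52, p53} — both open, so U is clopen.
  U = {p51, p52, p53}, X ∖ U = {p54} — both open, so U is clopen.
  U = {p51, p52, p53, p54}, X ∖ U = ∅ — both open, so U is clopen.
Nontrivial clopen(s) exist: e.g. {p51, p52, p53}. So (X, τ) is disconnected.
Compute connected components by grouping points that agree on all clopens:
  component: {p54}
  component: {p51, p52, p53}


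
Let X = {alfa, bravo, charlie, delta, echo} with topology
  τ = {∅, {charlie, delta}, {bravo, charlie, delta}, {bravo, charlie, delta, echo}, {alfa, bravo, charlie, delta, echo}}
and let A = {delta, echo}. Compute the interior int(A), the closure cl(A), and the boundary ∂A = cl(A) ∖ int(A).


int(A) = ∅, cl(A) = {alfa, bravo, charlie, delta, echo}, ∂A = {alfa, bravo, charlie, delta, echo}.

Closed sets in (X, τ) are complements of opens:
  closed(X, τ) = {∅, {alfa}, {alfa, echo}, {alfa, bravo, echo}, {alfa, bravo, charlie, delta, echo}}.
int(A) = ⋃ {U ∈ τ : U ⊆ A}. Opens contained in A: ∅.
Taking the union of these: int(A) = ∅.
cl(A) = ⋂ {C closed : A ⊆ C}. Closed sets containing A: {alfa, bravo, charlie, delta, echo}.
Intersecting these: cl(A) = {alfa, bravo, charlie, delta, echo}.
∂A = cl(A) ∖ int(A) = {alfa, bravo, charlie, delta, echo} ∖ ∅ = {alfa, bravo, charlie, delta, echo}.


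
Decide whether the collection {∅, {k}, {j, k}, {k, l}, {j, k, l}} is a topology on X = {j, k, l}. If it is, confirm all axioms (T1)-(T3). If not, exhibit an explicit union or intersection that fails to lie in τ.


τ IS a topology on X.

Axiom (T1): ∅ ∈ τ? Yes; X ∈ τ? Yes.
Axiom (T2/T3): check pairwise unions and intersections of members of τ.
All pairwise intersections and unions checked — each lies in τ. Therefore τ satisfies (T1), (T2), (T3): it IS a topology on X.


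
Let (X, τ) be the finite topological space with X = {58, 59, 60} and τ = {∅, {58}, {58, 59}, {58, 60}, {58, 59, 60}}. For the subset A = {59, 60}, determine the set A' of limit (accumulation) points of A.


A' = ∅

For each x ∈ X, list the open sets U ∈ τ with x ∈ U, then check whether U ∩ (A ∖ {x}) ≠ ∅ for every such U.
  x = 58: open {58} ∋ x has {58} ∩ (A ∖ {58}) = ∅, so x is NOT a limit point.
  x = 59: open {58, 59} ∋ x has {58, 59} ∩ (A ∖ {59}) = ∅, so x is NOT a limit point.
  x = 60: open {58, 60} ∋ x has {58, 60} ∩ (A ∖ {60}) = ∅, so x is NOT a limit point.
Collecting: A' = ∅.


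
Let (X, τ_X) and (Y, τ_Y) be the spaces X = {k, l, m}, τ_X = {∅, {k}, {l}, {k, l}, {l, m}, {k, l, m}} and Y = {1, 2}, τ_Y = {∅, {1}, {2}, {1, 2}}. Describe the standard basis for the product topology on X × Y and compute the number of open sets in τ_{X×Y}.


Basis B = {∅ × ∅, {k} × {1}, {k} × {2}, {l} × {1}, {l} × {2}, {k} × {1, 2}, {k, l} × {1}, {k, l} × {2}, {l} × {1, 2}, {l, m} × {1}, {l, m} × {2}, {k, l, m} × {1}, {k, l, m} × {2}, {k, l} × {1, 2}, {l, m} × {1, 2}, {k, l, m} × {1, 2}}; |τ_{X×Y}| = 36.

Enumerate products U × V with U ∈ τ_X, V ∈ τ_Y (deduplicated):
  ∅ × ∅ = {} (∅)
  {k} × {1} = {(k,1)}
  {k} × {2} = {(k,2)}
  {l} × {1} = {(l,1)}
  {l} × {2} = {(l,2)}
  {k} × {1, 2} = {(k,1), (k,2)}
  {k, l} × {1} = {(k,1), (l,1)}
  {k, l} × {2} = {(k,2), (l,2)}
  {l} × {1, 2} = {(l,1), (l,2)}
  {l, m} × {1} = {(l,1), (m,1)}
  {l, m} × {2} = {(l,2), (m,2)}
  {k, l, m} × {1} = {(k,1), (l,1), (m,1)}
  {k, l, m} × {2} = {(k,2), (l,2), (m,2)}
  {k, l} × {1, 2} = {(k,1), (k,2), (l,1), (l,2)}
  {l, m} × {1, 2} = {(l,1), (l,2), (m,1), (m,2)}
  {k, l, m} × {1, 2} = {(k,1), (k,2), (l,1), (l,2), (m,1), (m,2)}
These 16 distinct sets form the basis B.
Close under arbitrary unions to get τ_{X×Y}; counting gives |τ_{X×Y}| = 36.


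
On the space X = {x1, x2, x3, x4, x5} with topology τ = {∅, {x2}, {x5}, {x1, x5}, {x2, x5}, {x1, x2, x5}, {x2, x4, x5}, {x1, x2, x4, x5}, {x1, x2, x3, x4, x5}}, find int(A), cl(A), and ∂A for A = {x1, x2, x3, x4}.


int(A) = {x2}, cl(A) = {x1, x2, x3, x4}, ∂A = {x1, x3, x4}.

Closed sets in (X, τ) are complements of opens:
  closed(X, τ) = {∅, {x3}, {x1, x3}, {x3, x4}, {x1, x3, x4}, {x2, x3, x4}, {x1, x2, x3, x4}, {x1, x3, x4, x5}, {x1, x2, x3, x4, x5}}.
int(A) = ⋃ {U ∈ τ : U ⊆ A}. Opens contained in A: ∅, {x2}.
Taking the union of these: int(A) = {x2}.
cl(A) = ⋂ {C closed : A ⊆ C}. Closed sets containing A: {x1, x2, x3, x4}, {x1, x2, x3, x4, x5}.
Intersecting these: cl(A) = {x1, x2, x3, x4}.
∂A = cl(A) ∖ int(A) = {x1, x2, x3, x4} ∖ {x2} = {x1, x3, x4}.


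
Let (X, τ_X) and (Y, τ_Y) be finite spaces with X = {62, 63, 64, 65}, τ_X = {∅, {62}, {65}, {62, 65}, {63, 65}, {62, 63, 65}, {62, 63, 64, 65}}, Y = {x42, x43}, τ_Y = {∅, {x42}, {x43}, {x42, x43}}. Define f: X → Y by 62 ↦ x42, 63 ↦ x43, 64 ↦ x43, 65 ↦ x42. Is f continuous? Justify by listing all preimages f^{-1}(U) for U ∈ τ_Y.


f is NOT continuous.

Compute f^{-1}(U) for each U ∈ τ_Y:
  U = ∅: f^{-1}(U) = ∅ ∈ τ_X ✓.
  U = {x42}: f^{-1}(U) = {62, 65} ∈ τ_X ✓.
  U = {x43}: f^{-1}(U) = {63, 64} ∉ τ_X ✗.
  U = {x42, x43}: f^{-1}(U) = {62, 63, 64, 65} ∈ τ_X ✓.
Found U = {x43} with f^{-1}(U) = {63, 64} not in τ_X. Therefore f is NOT continuous.


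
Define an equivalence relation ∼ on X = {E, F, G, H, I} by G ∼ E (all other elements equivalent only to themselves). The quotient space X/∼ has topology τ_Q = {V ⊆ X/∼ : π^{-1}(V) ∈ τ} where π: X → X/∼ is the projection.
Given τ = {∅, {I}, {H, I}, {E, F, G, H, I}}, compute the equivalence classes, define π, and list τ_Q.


X/∼ = {[E=G], [F], [H], [I]}; |τ_Q| = 4.

Equivalence classes: [E=G], [F], [H], [I].
Quotient map π: X → X/∼ sends E ↦ [E=G], F ↦ [F], G ↦ [E=G], H ↦ [H], I ↦ [I].
For each subset V ⊆ X/∼, compute π^{-1}(V) ⊆ X and check whether π^{-1}(V) ∈ τ. V is open in τ_Q iff π^{-1}(V) ∈ τ.
  V = {}: π^{-1}(V) = ∅ ∈ τ ✓.
  V = {[E=G]}: π^{-1}(V) = {E, G} ∉ τ ✗.
  V = {[F]}: π^{-1}(V) = {F} ∉ τ ✗.
  V = {[E=G], [F]}: π^{-1}(V) = {E, F, G} ∉ τ ✗.
  V = {[H]}: π^{-1}(V) = {H} ∉ τ ✗.
  V = {[E=G], [H]}: π^{-1}(V) = {E, G, H} ∉ τ ✗.
  V = {[F], [H]}: π^{-1}(V) = {F, H} ∉ τ ✗.
  V = {[E=G], [F], [H]}: π^{-1}(V) = {E, F, G, H} ∉ τ ✗.
  V = {[I]}: π^{-1}(V) = {I} ∈ τ ✓.
  V = {[E=G], [I]}: π^{-1}(V) = {E, G, I} ∉ τ ✗.
  V = {[F], [I]}: π^{-1}(V) = {F, I} ∉ τ ✗.
  V = {[E=G], [F], [I]}: π^{-1}(V) = {E, F, G, I} ∉ τ ✗.
  V = {[H], [I]}: π^{-1}(V) = {H, I} ∈ τ ✓.
  V = {[E=G], [H], [I]}: π^{-1}(V) = {E, G, H, I} ∉ τ ✗.
  V = {[F], [H], [I]}: π^{-1}(V) = {F, H, I} ∉ τ ✗.
  V = {[E=G], [F], [H], [I]}: π^{-1}(V) = {E, F, G, H, I} ∈ τ ✓.
Open sets in the quotient: τ_Q = {{}, {[I]}, {[H], [I]}, {[E=G], [F], [H], [I]}} (4 elements).


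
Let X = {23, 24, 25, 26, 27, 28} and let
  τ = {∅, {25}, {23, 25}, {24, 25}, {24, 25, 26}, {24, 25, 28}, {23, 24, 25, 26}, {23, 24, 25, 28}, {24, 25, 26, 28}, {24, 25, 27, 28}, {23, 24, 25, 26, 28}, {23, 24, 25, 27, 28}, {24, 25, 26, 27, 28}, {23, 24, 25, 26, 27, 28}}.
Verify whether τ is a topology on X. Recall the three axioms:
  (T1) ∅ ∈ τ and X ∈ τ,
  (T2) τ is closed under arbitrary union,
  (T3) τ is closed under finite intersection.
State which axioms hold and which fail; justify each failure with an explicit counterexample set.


τ is NOT a topology on X.

Axiom (T1): ∅ ∈ τ? Yes; X ∈ τ? Yes.
Axiom (T2/T3): check pairwise unions and intersections of members of τ.
Counterexample for (T2): {23, 25} ∪ {24, 25} = {23, 24, 25} ∉ τ. Therefore τ is NOT a topology.


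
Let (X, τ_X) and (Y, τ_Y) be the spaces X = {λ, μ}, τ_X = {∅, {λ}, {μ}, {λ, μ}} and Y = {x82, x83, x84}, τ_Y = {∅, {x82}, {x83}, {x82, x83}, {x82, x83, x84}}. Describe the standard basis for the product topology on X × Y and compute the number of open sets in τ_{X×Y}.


Basis B = {∅ × ∅, {λ} × {x82}, {λ} × {x83}, {μ} × {x82}, {μ} × {x83}, {λ} × {x82, x83}, {λ, μ} × {x82}, {λ, μ} × {x83}, {μ} × {x82, x83}, {λ} × {x82, x83, x84}, {μ} × {x82, x83, x84}, {λ, μ} × {x82, x83}, {λ, μ} × {x82, x83, x84}}; |τ_{X×Y}| = 25.

Enumerate products U × V with U ∈ τ_X, V ∈ τ_Y (deduplicated):
  ∅ × ∅ = {} (∅)
  {λ} × {x82} = {(λ,x82)}
  {λ} × {x83} = {(λ,x83)}
  {μ} × {x82} = {(μ,x82)}
  {μ} × {x83} = {(μ,x83)}
  {λ} × {x82, x83} = {(λ,x82), (λ,x83)}
  {λ, μ} × {x82} = {(λ,x82), (μ,x82)}
  {λ, μ} × {x83} = {(λ,x83), (μ,x83)}
  {μ} × {x82, x83} = {(μ,x82), (μ,x83)}
  {λ} × {x82, x83, x84} = {(λ,x82), (λ,x83), (λ,x84)}
  {μ} × {x82, x83, x84} = {(μ,x82), (μ,x83), (μ,x84)}
  {λ, μ} × {x82, x83} = {(λ,x82), (λ,x83), (μ,x82), (μ,x83)}
  {λ, μ} × {x82, x83, x84} = {(λ,x82), (λ,x83), (λ,x84), (μ,x82), (μ,x83), (μ,x84)}
These 13 distinct sets form the basis B.
Close under arbitrary unions to get τ_{X×Y}; counting gives |τ_{X×Y}| = 25.


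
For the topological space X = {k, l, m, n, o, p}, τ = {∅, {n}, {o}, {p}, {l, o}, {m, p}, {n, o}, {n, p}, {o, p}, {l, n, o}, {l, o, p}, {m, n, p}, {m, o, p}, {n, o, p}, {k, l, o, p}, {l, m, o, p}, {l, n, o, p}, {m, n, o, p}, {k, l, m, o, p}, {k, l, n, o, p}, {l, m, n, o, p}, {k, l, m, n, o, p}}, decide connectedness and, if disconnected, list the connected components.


(X, τ) is disconnected; components = [{n}, {k, l, m, o, p}].

Find clopen sets (U ∈ τ with X ∖ U ∈ τ):
  U = ∅, X ∖ U = {k, l, m, n, o, p} — both open, so U is clopen.
  U = {n}, X ∖ U = {k, l, m, o, p} — both open, so U is clopen.
  U = {k, l, m, o, p}, X ∖ U = {n} — both open, so U is clopen.
  U = {k, l, m, n, o, p}, X ∖ U = ∅ — both open, so U is clopen.
Nontrivial clopen(s) exist: e.g. {n}. So (X, τ) is disconnected.
Compute connected components by grouping points that agree on all clopens:
  component: {n}
  component: {k, l, m, o, p}


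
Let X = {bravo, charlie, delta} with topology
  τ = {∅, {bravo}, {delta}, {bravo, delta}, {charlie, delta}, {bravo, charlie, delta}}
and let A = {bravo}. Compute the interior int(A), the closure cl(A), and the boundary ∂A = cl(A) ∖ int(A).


int(A) = {bravo}, cl(A) = {bravo}, ∂A = ∅.

Closed sets in (X, τ) are complements of opens:
  closed(X, τ) = {∅, {bravo}, {charlie}, {bravo, charlie}, {charlie, delta}, {bravo, charlie, delta}}.
int(A) = ⋃ {U ∈ τ : U ⊆ A}. Opens contained in A: ∅, {bravo}.
Taking the union of these: int(A) = {bravo}.
cl(A) = ⋂ {C closed : A ⊆ C}. Closed sets containing A: {bravo}, {bravo, charlie}, {bravo, charlie, delta}.
Intersecting these: cl(A) = {bravo}.
∂A = cl(A) ∖ int(A) = {bravo} ∖ {bravo} = ∅.


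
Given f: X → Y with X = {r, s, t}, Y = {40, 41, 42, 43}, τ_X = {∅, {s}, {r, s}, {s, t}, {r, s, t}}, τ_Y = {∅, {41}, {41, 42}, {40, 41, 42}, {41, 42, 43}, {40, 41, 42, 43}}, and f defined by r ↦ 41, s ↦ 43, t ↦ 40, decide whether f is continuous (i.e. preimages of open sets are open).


f is NOT continuous.

Compute f^{-1}(U) for each U ∈ τ_Y:
  U = ∅: f^{-1}(U) = ∅ ∈ τ_X ✓.
  U = {41}: f^{-1}(U) = {r} ∉ τ_X ✗.
  U = {41, 42}: f^{-1}(U) = {r} ∉ τ_X ✗.
  U = {40, 41, 42}: f^{-1}(U) = {r, t} ∉ τ_X ✗.
  U = {41, 42, 43}: f^{-1}(U) = {r, s} ∈ τ_X ✓.
  U = {40, 41, 42, 43}: f^{-1}(U) = {r, s, t} ∈ τ_X ✓.
Found U = {41} with f^{-1}(U) = {r} not in τ_X. Therefore f is NOT continuous.


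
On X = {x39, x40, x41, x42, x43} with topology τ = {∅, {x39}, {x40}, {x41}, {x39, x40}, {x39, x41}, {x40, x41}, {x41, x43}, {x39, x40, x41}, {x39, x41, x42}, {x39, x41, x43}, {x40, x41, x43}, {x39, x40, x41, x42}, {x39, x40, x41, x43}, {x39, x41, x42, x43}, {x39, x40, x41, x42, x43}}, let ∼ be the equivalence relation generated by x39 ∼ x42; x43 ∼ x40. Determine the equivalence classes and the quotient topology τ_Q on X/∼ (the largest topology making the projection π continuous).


X/∼ = {[x39=x42], [x40=x43], [x41]}; |τ_Q| = 5.

Equivalence classes: [x39=x42], [x40=x43], [x41].
Quotient map π: X → X/∼ sends x39 ↦ [x39=x42], x40 ↦ [x40=x43], x41 ↦ [x41], x42 ↦ [x39=x42], x43 ↦ [x40=x43].
For each subset V ⊆ X/∼, compute π^{-1}(V) ⊆ X and check whether π^{-1}(V) ∈ τ. V is open in τ_Q iff π^{-1}(V) ∈ τ.
  V = {}: π^{-1}(V) = ∅ ∈ τ ✓.
  V = {[x39=x42]}: π^{-1}(V) = {x39, x42} ∉ τ ✗.
  V = {[x40=x43]}: π^{-1}(V) = {x40, x43} ∉ τ ✗.
  V = {[x39=x42], [x40=x43]}: π^{-1}(V) = {x39, x40, x42, x43} ∉ τ ✗.
  V = {[x41]}: π^{-1}(V) = {x41} ∈ τ ✓.
  V = {[x39=x42], [x41]}: π^{-1}(V) = {x39, x41, x42} ∈ τ ✓.
  V = {[x40=x43], [x41]}: π^{-1}(V) = {x40, x41, x43} ∈ τ ✓.
  V = {[x39=x42], [x40=x43], [x41]}: π^{-1}(V) = {x39, x40, x41, x42, x43} ∈ τ ✓.
Open sets in the quotient: τ_Q = {{}, {[x41]}, {[x39=x42], [x41]}, {[x40=x43], [x41]}, {[x39=x42], [x40=x43], [x41]}} (5 elements).


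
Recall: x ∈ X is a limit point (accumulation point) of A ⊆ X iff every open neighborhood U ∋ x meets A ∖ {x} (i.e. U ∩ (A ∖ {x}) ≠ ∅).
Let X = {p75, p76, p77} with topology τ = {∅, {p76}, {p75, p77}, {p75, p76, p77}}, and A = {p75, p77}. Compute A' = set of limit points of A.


A' = {p75, p77}

For each x ∈ X, list the open sets U ∈ τ with x ∈ U, then check whether U ∩ (A ∖ {x}) ≠ ∅ for every such U.
  x = p75: opens ∋ x are {p75, p77}, {p75, p76, p77}; each meets A ∖ {p75}, so x IS a limit point.
  x = p76: open {p76} ∋ x has {p76} ∩ (A ∖ {p76}) = ∅, so x is NOT a limit point.
  x = p77: opens ∋ x are {p75, p77}, {p75, p76, p77}; each meets A ∖ {p77}, so x IS a limit point.
Collecting: A' = {p75, p77}.


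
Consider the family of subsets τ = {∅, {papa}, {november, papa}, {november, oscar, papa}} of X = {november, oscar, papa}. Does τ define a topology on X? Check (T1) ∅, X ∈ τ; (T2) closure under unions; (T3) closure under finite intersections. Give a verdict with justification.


τ IS a topology on X.

Axiom (T1): ∅ ∈ τ? Yes; X ∈ τ? Yes.
Axiom (T2/T3): check pairwise unions and intersections of members of τ.
All pairwise intersections and unions checked — each lies in τ. Therefore τ satisfies (T1), (T2), (T3): it IS a topology on X.


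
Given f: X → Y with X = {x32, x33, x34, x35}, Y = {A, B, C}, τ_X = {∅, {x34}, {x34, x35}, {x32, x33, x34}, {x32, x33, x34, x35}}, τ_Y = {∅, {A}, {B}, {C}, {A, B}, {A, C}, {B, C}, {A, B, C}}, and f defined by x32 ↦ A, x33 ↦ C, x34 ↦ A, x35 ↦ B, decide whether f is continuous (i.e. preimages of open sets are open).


f is NOT continuous.

Compute f^{-1}(U) for each U ∈ τ_Y:
  U = ∅: f^{-1}(U) = ∅ ∈ τ_X ✓.
  U = {A}: f^{-1}(U) = {x32, x34} ∉ τ_X ✗.
  U = {B}: f^{-1}(U) = {x35} ∉ τ_X ✗.
  U = {C}: f^{-1}(U) = {x33} ∉ τ_X ✗.
  U = {A, B}: f^{-1}(U) = {x32, x34, x35} ∉ τ_X ✗.
  U = {A, C}: f^{-1}(U) = {x32, x33, x34} ∈ τ_X ✓.
  U = {B, C}: f^{-1}(U) = {x33, x35} ∉ τ_X ✗.
  U = {A, B, C}: f^{-1}(U) = {x32, x33, x34, x35} ∈ τ_X ✓.
Found U = {A} with f^{-1}(U) = {x32, x34} not in τ_X. Therefore f is NOT continuous.


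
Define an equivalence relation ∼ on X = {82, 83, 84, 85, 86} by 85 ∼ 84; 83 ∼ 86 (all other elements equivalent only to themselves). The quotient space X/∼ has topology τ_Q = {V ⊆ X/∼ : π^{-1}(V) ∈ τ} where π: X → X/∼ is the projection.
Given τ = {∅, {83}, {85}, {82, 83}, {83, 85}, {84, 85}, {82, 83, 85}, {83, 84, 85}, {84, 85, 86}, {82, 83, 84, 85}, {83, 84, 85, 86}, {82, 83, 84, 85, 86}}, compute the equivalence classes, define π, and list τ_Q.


X/∼ = {[82], [83=86], [84=85]}; |τ_Q| = 4.

Equivalence classes: [82], [83=86], [84=85].
Quotient map π: X → X/∼ sends 82 ↦ [82], 83 ↦ [83=86], 84 ↦ [84=85], 85 ↦ [84=85], 86 ↦ [83=86].
For each subset V ⊆ X/∼, compute π^{-1}(V) ⊆ X and check whether π^{-1}(V) ∈ τ. V is open in τ_Q iff π^{-1}(V) ∈ τ.
  V = {}: π^{-1}(V) = ∅ ∈ τ ✓.
  V = {[82]}: π^{-1}(V) = {82} ∉ τ ✗.
  V = {[83=86]}: π^{-1}(V) = {83, 86} ∉ τ ✗.
  V = {[82], [83=86]}: π^{-1}(V) = {82, 83, 86} ∉ τ ✗.
  V = {[84=85]}: π^{-1}(V) = {84, 85} ∈ τ ✓.
  V = {[82], [84=85]}: π^{-1}(V) = {82, 84, 85} ∉ τ ✗.
  V = {[83=86], [84=85]}: π^{-1}(V) = {83, 84, 85, 86} ∈ τ ✓.
  V = {[82], [83=86], [84=85]}: π^{-1}(V) = {82, 83, 84, 85, 86} ∈ τ ✓.
Open sets in the quotient: τ_Q = {{}, {[84=85]}, {[83=86], [84=85]}, {[82], [83=86], [84=85]}} (4 elements).


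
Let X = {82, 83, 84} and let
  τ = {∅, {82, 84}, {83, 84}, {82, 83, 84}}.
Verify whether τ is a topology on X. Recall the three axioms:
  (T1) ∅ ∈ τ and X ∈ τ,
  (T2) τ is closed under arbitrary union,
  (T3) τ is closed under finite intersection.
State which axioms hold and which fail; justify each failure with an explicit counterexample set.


τ is NOT a topology on X.

Axiom (T1): ∅ ∈ τ? Yes; X ∈ τ? Yes.
Axiom (T2/T3): check pairwise unions and intersections of members of τ.
Counterexample for (T3): {82, 84} ∩ {83, 84} = {84} ∉ τ. Therefore τ is NOT a topology.


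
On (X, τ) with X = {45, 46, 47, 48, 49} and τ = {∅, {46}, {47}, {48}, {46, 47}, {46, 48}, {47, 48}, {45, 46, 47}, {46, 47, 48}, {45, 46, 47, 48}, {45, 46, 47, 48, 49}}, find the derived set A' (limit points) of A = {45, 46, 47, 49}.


A' = {45, 49}

For each x ∈ X, list the open sets U ∈ τ with x ∈ U, then check whether U ∩ (A ∖ {x}) ≠ ∅ for every such U.
  x = 45: opens ∋ x are {45, 46, 47}, {45, 46, 47, 48}, {45, 46, 47, 48, 49}; each meets A ∖ {45}, so x IS a limit point.
  x = 46: open {46} ∋ x has {46} ∩ (A ∖ {46}) = ∅, so x is NOT a limit point.
  x = 47: open {47} ∋ x has {47} ∩ (A ∖ {47}) = ∅, so x is NOT a limit point.
  x = 48: open {48} ∋ x has {48} ∩ (A ∖ {48}) = ∅, so x is NOT a limit point.
  x = 49: opens ∋ x are {45, 46, 47, 48, 49}; each meets A ∖ {49}, so x IS a limit point.
Collecting: A' = {45, 49}.


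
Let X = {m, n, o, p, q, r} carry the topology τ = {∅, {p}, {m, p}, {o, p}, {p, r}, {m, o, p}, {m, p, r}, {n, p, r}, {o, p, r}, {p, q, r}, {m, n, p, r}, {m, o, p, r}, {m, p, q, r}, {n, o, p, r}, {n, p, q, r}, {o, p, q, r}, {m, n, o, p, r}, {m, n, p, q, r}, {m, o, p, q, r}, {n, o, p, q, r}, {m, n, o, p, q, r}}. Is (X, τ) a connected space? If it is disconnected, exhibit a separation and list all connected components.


(X, τ) is connected.

Find clopen sets (U ∈ τ with X ∖ U ∈ τ):
  U = ∅, X ∖ U = {m, n, o, p, q, r} — both open, so U is clopen.
  U = {m, n, o, p, q, r}, X ∖ U = ∅ — both open, so U is clopen.
Only trivial clopens (∅ and X) exist, so (X, τ) is connected.
Compute connected components by grouping points that agree on all clopens:
  component: {m, n, o, p, q, r}


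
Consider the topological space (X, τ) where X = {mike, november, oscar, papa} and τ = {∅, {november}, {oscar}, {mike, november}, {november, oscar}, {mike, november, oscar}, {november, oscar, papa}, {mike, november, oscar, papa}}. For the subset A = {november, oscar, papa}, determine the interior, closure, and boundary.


int(A) = {november, oscar, papa}, cl(A) = {mike, november, oscar, papa}, ∂A = {mike}.

Closed sets in (X, τ) are complements of opens:
  closed(X, τ) = {∅, {mike}, {papa}, {mike, papa}, {oscar, papa}, {mike, november, papa}, {mike, oscar, papa}, {mike, november, oscar, papa}}.
int(A) = ⋃ {U ∈ τ : U ⊆ A}. Opens contained in A: ∅, {november}, {oscar}, {november, oscar}, {november, oscar, papa}.
Taking the union of these: int(A) = {november, oscar, papa}.
cl(A) = ⋂ {C closed : A ⊆ C}. Closed sets containing A: {mike, november, oscar, papa}.
Intersecting these: cl(A) = {mike, november, oscar, papa}.
∂A = cl(A) ∖ int(A) = {mike, november, oscar, papa} ∖ {november, oscar, papa} = {mike}.


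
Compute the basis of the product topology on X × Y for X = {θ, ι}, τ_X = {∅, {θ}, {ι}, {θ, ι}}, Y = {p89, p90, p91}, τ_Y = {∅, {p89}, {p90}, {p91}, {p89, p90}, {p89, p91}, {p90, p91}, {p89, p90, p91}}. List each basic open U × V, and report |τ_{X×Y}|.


Basis B = {∅ × ∅, {θ} × {p89}, {θ} × {p90}, {θ} × {p91}, {ι} × {p89}, {ι} × {p90}, {ι} × {p91}, {θ} × {p89, p90}, {θ} × {p89, p91}, {θ, ι} × {p89}, {θ} × {p90, p91}, {θ, ι} × {p90}, {θ, ι} × {p91}, {ι} × {p89, p90}, {ι} × {p89, p91}, {ι} × {p90, p91}, {θ} × {p89, p90, p91}, {ι} × {p89, p90, p91}, {θ, ι} × {p89, p90}, {θ, ι} × {p89, p91}, {θ, ι} × {p90, p91}, {θ, ι} × {p89, p90, p91}}; |τ_{X×Y}| = 64.

Enumerate products U × V with U ∈ τ_X, V ∈ τ_Y (deduplicated):
  ∅ × ∅ = {} (∅)
  {θ} × {p89} = {(θ,p89)}
  {θ} × {p90} = {(θ,p90)}
  {θ} × {p91} = {(θ,p91)}
  {ι} × {p89} = {(ι,p89)}
  {ι} × {p90} = {(ι,p90)}
  {ι} × {p91} = {(ι,p91)}
  {θ} × {p89, p90} = {(θ,p89), (θ,p90)}
  {θ} × {p89, p91} = {(θ,p89), (θ,p91)}
  {θ, ι} × {p89} = {(θ,p89), (ι,p89)}
  {θ} × {p90, p91} = {(θ,p90), (θ,p91)}
  {θ, ι} × {p90} = {(θ,p90), (ι,p90)}
  {θ, ι} × {p91} = {(θ,p91), (ι,p91)}
  {ι} × {p89, p90} = {(ι,p89), (ι,p90)}
  {ι} × {p89, p91} = {(ι,p89), (ι,p91)}
  {ι} × {p90, p91} = {(ι,p90), (ι,p91)}
  {θ} × {p89, p90, p91} = {(θ,p89), (θ,p90), (θ,p91)}
  {ι} × {p89, p90, p91} = {(ι,p89), (ι,p90), (ι,p91)}
  {θ, ι} × {p89, p90} = {(θ,p89), (θ,p90), (ι,p89), (ι,p90)}
  {θ, ι} × {p89, p91} = {(θ,p89), (θ,p91), (ι,p89), (ι,p91)}
  {θ, ι} × {p90, p91} = {(θ,p90), (θ,p91), (ι,p90), (ι,p91)}
  {θ, ι} × {p89, p90, p91} = {(θ,p89), (θ,p90), (θ,p91), (ι,p89), (ι,p90), (ι,p91)}
These 22 distinct sets form the basis B.
Close under arbitrary unions to get τ_{X×Y}; counting gives |τ_{X×Y}| = 64.


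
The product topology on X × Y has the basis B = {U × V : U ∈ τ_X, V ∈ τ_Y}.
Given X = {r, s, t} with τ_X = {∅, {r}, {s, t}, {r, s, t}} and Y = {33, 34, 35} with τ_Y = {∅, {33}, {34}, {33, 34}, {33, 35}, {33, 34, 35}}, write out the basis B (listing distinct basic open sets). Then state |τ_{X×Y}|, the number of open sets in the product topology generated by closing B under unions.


Basis B = {∅ × ∅, {r} × {33}, {r} × {34}, {r} × {33, 34}, {r} × {33, 35}, {s, t} × {33}, {s, t} × {34}, {r} × {33, 34, 35}, {r, s, t} × {33}, {r, s, t} × {34}, {s, t} × {33, 34}, {s, t} × {33, 35}, {r, s, t} × {33, 34}, {r, s, t} × {33, 35}, {s, t} × {33, 34, 35}, {r, s, t} × {33, 34, 35}}; |τ_{X×Y}| = 36.

Enumerate products U × V with U ∈ τ_X, V ∈ τ_Y (deduplicated):
  ∅ × ∅ = {} (∅)
  {r} × {33} = {(r,33)}
  {r} × {34} = {(r,34)}
  {r} × {33, 34} = {(r,33), (r,34)}
  {r} × {33, 35} = {(r,33), (r,35)}
  {s, t} × {33} = {(s,33), (t,33)}
  {s, t} × {34} = {(s,34), (t,34)}
  {r} × {33, 34, 35} = {(r,33), (r,34), (r,35)}
  {r, s, t} × {33} = {(r,33), (s,33), (t,33)}
  {r, s, t} × {34} = {(r,34), (s,34), (t,34)}
  {s, t} × {33, 34} = {(s,33), (s,34), (t,33), (t,34)}
  {s, t} × {33, 35} = {(s,33), (s,35), (t,33), (t,35)}
  {r, s, t} × {33, 34} = {(r,33), (r,34), (s,33), (s,34), (t,33), (t,34)}
  {r, s, t} × {33, 35} = {(r,33), (r,35), (s,33), (s,35), (t,33), (t,35)}
  {s, t} × {33, 34, 35} = {(s,33), (s,34), (s,35), (t,33), (t,34), (t,35)}
  {r, s, t} × {33, 34, 35} = {(r,33), (r,34), (r,35), (s,33), (s,34), (s,35), (t,33), (t,34), (t,35)}
These 16 distinct sets form the basis B.
Close under arbitrary unions to get τ_{X×Y}; counting gives |τ_{X×Y}| = 36.


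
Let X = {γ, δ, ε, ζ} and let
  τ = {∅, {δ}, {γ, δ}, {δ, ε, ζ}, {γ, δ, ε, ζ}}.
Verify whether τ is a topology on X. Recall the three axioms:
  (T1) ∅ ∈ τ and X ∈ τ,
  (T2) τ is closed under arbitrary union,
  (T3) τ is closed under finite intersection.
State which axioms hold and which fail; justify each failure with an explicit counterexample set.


τ IS a topology on X.

Axiom (T1): ∅ ∈ τ? Yes; X ∈ τ? Yes.
Axiom (T2/T3): check pairwise unions and intersections of members of τ.
All pairwise intersections and unions checked — each lies in τ. Therefore τ satisfies (T1), (T2), (T3): it IS a topology on X.


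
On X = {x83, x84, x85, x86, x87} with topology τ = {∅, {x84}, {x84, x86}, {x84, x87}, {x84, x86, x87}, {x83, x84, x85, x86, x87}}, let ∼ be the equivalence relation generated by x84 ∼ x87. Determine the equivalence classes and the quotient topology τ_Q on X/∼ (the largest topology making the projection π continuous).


X/∼ = {[x83], [x84=x87], [x85], [x86]}; |τ_Q| = 4.

Equivalence classes: [x83], [x84=x87], [x85], [x86].
Quotient map π: X → X/∼ sends x83 ↦ [x83], x84 ↦ [x84=x87], x85 ↦ [x85], x86 ↦ [x86], x87 ↦ [x84=x87].
For each subset V ⊆ X/∼, compute π^{-1}(V) ⊆ X and check whether π^{-1}(V) ∈ τ. V is open in τ_Q iff π^{-1}(V) ∈ τ.
  V = {}: π^{-1}(V) = ∅ ∈ τ ✓.
  V = {[x83]}: π^{-1}(V) = {x83} ∉ τ ✗.
  V = {[x84=x87]}: π^{-1}(V) = {x84, x87} ∈ τ ✓.
  V = {[x83], [x84=x87]}: π^{-1}(V) = {x83, x84, x87} ∉ τ ✗.
  V = {[x85]}: π^{-1}(V) = {x85} ∉ τ ✗.
  V = {[x83], [x85]}: π^{-1}(V) = {x83, x85} ∉ τ ✗.
  V = {[x84=x87], [x85]}: π^{-1}(V) = {x84, x85, x87} ∉ τ ✗.
  V = {[x83], [x84=x87], [x85]}: π^{-1}(V) = {x83, x84, x85, x87} ∉ τ ✗.
  V = {[x86]}: π^{-1}(V) = {x86} ∉ τ ✗.
  V = {[x83], [x86]}: π^{-1}(V) = {x83, x86} ∉ τ ✗.
  V = {[x84=x87], [x86]}: π^{-1}(V) = {x84, x86, x87} ∈ τ ✓.
  V = {[x83], [x84=x87], [x86]}: π^{-1}(V) = {x83, x84, x86, x87} ∉ τ ✗.
  V = {[x85], [x86]}: π^{-1}(V) = {x85, x86} ∉ τ ✗.
  V = {[x83], [x85], [x86]}: π^{-1}(V) = {x83, x85, x86} ∉ τ ✗.
  V = {[x84=x87], [x85], [x86]}: π^{-1}(V) = {x84, x85, x86, x87} ∉ τ ✗.
  V = {[x83], [x84=x87], [x85], [x86]}: π^{-1}(V) = {x83, x84, x85, x86, x87} ∈ τ ✓.
Open sets in the quotient: τ_Q = {{}, {[x84=x87]}, {[x84=x87], [x86]}, {[x83], [x84=x87], [x85], [x86]}} (4 elements).


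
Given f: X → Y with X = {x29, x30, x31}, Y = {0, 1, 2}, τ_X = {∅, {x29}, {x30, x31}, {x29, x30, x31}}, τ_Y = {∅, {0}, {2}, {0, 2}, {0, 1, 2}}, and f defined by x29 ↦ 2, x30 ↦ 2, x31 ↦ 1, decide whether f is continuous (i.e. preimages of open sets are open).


f is NOT continuous.

Compute f^{-1}(U) for each U ∈ τ_Y:
  U = ∅: f^{-1}(U) = ∅ ∈ τ_X ✓.
  U = {0}: f^{-1}(U) = ∅ ∈ τ_X ✓.
  U = {2}: f^{-1}(U) = {x29, x30} ∉ τ_X ✗.
  U = {0, 2}: f^{-1}(U) = {x29, x30} ∉ τ_X ✗.
  U = {0, 1, 2}: f^{-1}(U) = {x29, x30, x31} ∈ τ_X ✓.
Found U = {2} with f^{-1}(U) = {x29, x30} not in τ_X. Therefore f is NOT continuous.


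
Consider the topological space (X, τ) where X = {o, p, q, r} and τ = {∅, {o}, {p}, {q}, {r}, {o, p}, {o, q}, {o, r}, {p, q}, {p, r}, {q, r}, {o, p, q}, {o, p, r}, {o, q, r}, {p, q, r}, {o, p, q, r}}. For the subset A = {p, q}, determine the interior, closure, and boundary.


int(A) = {p, q}, cl(A) = {p, q}, ∂A = ∅.

Closed sets in (X, τ) are complements of opens:
  closed(X, τ) = {∅, {o}, {p}, {q}, {r}, {o, p}, {o, q}, {o, r}, {p, q}, {p, r}, {q, r}, {o, p, q}, {o, p, r}, {o, q, r}, {p, q, r}, {o, p, q, r}}.
int(A) = ⋃ {U ∈ τ : U ⊆ A}. Opens contained in A: ∅, {p}, {q}, {p, q}.
Taking the union of these: int(A) = {p, q}.
cl(A) = ⋂ {C closed : A ⊆ C}. Closed sets containing A: {p, q}, {o, p, q}, {p, q, r}, {o, p, q, r}.
Intersecting these: cl(A) = {p, q}.
∂A = cl(A) ∖ int(A) = {p, q} ∖ {p, q} = ∅.


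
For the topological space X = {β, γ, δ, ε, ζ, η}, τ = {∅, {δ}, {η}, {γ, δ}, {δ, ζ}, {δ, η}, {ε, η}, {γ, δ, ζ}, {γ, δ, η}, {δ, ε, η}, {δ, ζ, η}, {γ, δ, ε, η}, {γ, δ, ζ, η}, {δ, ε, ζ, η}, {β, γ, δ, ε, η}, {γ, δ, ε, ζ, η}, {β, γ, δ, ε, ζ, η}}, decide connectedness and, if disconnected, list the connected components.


(X, τ) is connected.

Find clopen sets (U ∈ τ with X ∖ U ∈ τ):
  U = ∅, X ∖ U = {β, γ, δ, ε, ζ, η} — both open, so U is clopen.
  U = {β, γ, δ, ε, ζ, η}, X ∖ U = ∅ — both open, so U is clopen.
Only trivial clopens (∅ and X) exist, so (X, τ) is connected.
Compute connected components by grouping points that agree on all clopens:
  component: {β, γ, δ, ε, ζ, η}


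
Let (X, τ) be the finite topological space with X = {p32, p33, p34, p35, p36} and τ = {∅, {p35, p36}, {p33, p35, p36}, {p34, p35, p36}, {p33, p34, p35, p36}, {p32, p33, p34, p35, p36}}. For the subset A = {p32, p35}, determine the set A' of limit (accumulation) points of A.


A' = {p32, p33, p34, p36}

For each x ∈ X, list the open sets U ∈ τ with x ∈ U, then check whether U ∩ (A ∖ {x}) ≠ ∅ for every such U.
  x = p32: opens ∋ x are {p32, p33, p34, p35, p36}; each meets A ∖ {p32}, so x IS a limit point.
  x = p33: opens ∋ x are {p33, p35, p36}, {p33, p34, p35, p36}, {p32, p33, p34, p35, p36}; each meets A ∖ {p33}, so x IS a limit point.
  x = p34: opens ∋ x are {p34, p35, p36}, {p33, p34, p35, p36}, {p32, p33, p34, p35, p36}; each meets A ∖ {p34}, so x IS a limit point.
  x = p35: open {p35, p36} ∋ x has {p35, p36} ∩ (A ∖ {p35}) = ∅, so x is NOT a limit point.
  x = p36: opens ∋ x are {p35, p36}, {p33, p35, p36}, {p34, p35, p36}, {p33, p34, p35, p36}, {p32, p33, p34, p35, p36}; each meets A ∖ {p36}, so x IS a limit point.
Collecting: A' = {p32, p33, p34, p36}.


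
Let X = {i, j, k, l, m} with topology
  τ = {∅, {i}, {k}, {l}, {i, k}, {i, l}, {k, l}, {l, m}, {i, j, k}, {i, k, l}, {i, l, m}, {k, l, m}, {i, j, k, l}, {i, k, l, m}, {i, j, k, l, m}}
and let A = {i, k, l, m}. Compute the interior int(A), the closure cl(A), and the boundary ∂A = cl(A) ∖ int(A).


int(A) = {i, k, l, m}, cl(A) = {i, j, k, l, m}, ∂A = {j}.

Closed sets in (X, τ) are complements of opens:
  closed(X, τ) = {∅, {j}, {m}, {i, j}, {j, k}, {j, m}, {l, m}, {i, j, k}, {i, j, m}, {j, k, m}, {j, l, m}, {i, j, k, m}, {i, j, l, m}, {j, k, l, m}, {i, j, k, l, m}}.
int(A) = ⋃ {U ∈ τ : U ⊆ A}. Opens contained in A: ∅, {i}, {k}, {l}, {i, k}, {i, l}, {k, l}, {l, m}, {i, k, l}, {i, l, m}, {k, l, m}, {i, k, l, m}.
Taking the union of these: int(A) = {i, k, l, m}.
cl(A) = ⋂ {C closed : A ⊆ C}. Closed sets containing A: {i, j, k, l, m}.
Intersecting these: cl(A) = {i, j, k, l, m}.
∂A = cl(A) ∖ int(A) = {i, j, k, l, m} ∖ {i, k, l, m} = {j}.
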